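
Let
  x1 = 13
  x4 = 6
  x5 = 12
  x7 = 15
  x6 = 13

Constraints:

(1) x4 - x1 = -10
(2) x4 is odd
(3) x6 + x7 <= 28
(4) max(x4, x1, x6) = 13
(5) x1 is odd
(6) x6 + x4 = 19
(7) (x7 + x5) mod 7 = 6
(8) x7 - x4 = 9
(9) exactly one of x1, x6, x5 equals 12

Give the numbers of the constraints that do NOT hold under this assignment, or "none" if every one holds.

(1) x4 - x1 = 6 - 13 = -7, not -10 — fails.
(2) x4 = 6 is even — fails.
(3) x6 + x7 = 13 + 15 = 28; 28 ≤ 28 — holds.
(4) max(6, 13, 13) = 13 — holds.
(5) x1 = 13 is odd — holds.
(6) x6 + x4 = 13 + 6 = 19 — holds.
(7) x7 + x5 = 27; 27 mod 7 = 6 — holds.
(8) x7 - x4 = 15 - 6 = 9 — holds.
(9) x1=13, x6=13, x5=12; 1 of them equals 12 — holds.

Constraints 1 and 2 do not hold.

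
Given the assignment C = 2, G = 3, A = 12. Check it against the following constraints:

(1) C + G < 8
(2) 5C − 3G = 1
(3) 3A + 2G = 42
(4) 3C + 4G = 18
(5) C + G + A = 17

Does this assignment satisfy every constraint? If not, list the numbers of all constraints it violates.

(1) C + G = 2 + 3 = 5; 5 < 8  ✔
(2) 5C − 3G = 5(2) − 3(3) = 1  ✔
(3) 3A + 2G = 3(12) + 2(3) = 42  ✔
(4) 3C + 4G = 3(2) + 4(3) = 18  ✔
(5) C + G + A = 2 + 3 + 12 = 17  ✔

All constraints are satisfied.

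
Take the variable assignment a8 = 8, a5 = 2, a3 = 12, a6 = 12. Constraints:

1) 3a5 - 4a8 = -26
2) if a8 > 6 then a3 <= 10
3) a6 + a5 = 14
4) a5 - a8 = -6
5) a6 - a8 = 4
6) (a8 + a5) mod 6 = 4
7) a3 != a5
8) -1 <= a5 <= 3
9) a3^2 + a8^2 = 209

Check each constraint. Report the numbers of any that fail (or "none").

The assignment fails constraints 2 and 9.

1) 3a5 - 4a8 = 3(2) - 4(8) = -26 — holds.
2) a8 = 8 > 6, so we need a3 ≤ 10; but a3 = 12 > 10 — fails.
3) a6 + a5 = 12 + 2 = 14 — holds.
4) a5 - a8 = 2 - 8 = -6 — holds.
5) a6 - a8 = 12 - 8 = 4 — holds.
6) a8 + a5 = 10; 10 mod 6 = 4 — holds.
7) a3 = 12, a5 = 2; distinct — holds.
8) a5 = 2 lies in [-1, 3] — holds.
9) a3^2 + a8^2 = 12^2 + 8^2 = 144 + 64 = 208, not 209 — fails.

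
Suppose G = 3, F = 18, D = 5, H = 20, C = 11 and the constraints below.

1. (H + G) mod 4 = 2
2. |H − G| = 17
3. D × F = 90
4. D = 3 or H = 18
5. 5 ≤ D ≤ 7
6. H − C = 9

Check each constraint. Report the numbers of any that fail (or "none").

1. H + G = 23; 23 mod 4 = 3, not 2 — fails.
2. |20 − 3| = 17 — holds.
3. D × F = 5 × 18 = 90 — holds.
4. D = 5 ≠ 3 and H = 20 ≠ 18; both disjuncts false — fails.
5. D = 5 lies in [5, 7] — holds.
6. H − C = 20 − 11 = 9 — holds.

Constraints 1 and 4 are violated.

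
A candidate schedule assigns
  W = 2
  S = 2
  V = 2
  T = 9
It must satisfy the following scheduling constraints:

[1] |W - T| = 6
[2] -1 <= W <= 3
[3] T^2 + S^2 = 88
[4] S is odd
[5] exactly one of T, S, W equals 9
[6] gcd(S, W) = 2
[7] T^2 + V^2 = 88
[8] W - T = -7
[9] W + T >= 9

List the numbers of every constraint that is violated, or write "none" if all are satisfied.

[1] |2 - 9| = 7, not 6  no
[2] W = 2 lies in [-1, 3]  yes
[3] T^2 + S^2 = 9^2 + 2^2 = 81 + 4 = 85, not 88  no
[4] S = 2 is even  no
[5] T=9, S=2, W=2; 1 of them equals 9  yes
[6] gcd(2, 2) = 2  yes
[7] T^2 + V^2 = 9^2 + 2^2 = 81 + 4 = 85, not 88  no
[8] W - T = 2 - 9 = -7  yes
[9] W + T = 2 + 9 = 11; 11 ≥ 9  yes

Constraints 1, 3, 4, and 7 are violated.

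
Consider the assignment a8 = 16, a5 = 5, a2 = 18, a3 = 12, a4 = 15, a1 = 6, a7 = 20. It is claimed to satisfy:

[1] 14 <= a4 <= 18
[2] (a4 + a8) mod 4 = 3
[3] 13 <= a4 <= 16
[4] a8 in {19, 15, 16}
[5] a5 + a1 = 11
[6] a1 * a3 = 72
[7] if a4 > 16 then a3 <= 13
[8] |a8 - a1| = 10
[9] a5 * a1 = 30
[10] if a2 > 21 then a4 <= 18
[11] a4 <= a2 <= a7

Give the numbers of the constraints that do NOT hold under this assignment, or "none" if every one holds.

[1] a4 = 15 lies in [14, 18] — holds.
[2] a4 + a8 = 31; 31 mod 4 = 3 — holds.
[3] a4 = 15 lies in [13, 16] — holds.
[4] a8 = 16 is in {19, 15, 16} — holds.
[5] a5 + a1 = 5 + 6 = 11 — holds.
[6] a1 * a3 = 6 * 12 = 72 — holds.
[7] a4 = 15, not > 16; antecedent false, conditional vacuously true — holds.
[8] |16 - 6| = 10 — holds.
[9] a5 * a1 = 5 * 6 = 30 — holds.
[10] a2 = 18, not > 21; antecedent false, conditional vacuously true — holds.
[11] values 15 <= 18 <= 20 — holds.

Yes — all constraints hold.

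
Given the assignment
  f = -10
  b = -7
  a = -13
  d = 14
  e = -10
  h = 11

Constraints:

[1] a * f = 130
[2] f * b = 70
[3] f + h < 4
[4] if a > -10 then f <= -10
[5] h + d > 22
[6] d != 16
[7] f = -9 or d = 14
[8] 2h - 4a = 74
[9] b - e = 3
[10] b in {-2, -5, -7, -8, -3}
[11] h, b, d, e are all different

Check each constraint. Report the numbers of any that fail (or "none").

[1] a * f = -13 * (-10) = 130 — OK.
[2] f * b = -10 * (-7) = 70 — OK.
[3] f + h = -10 + 11 = 1; 1 < 4 — OK.
[4] a = -13, not > -10; antecedent false, conditional vacuously true — OK.
[5] h + d = 11 + 14 = 25; 25 > 22 — OK.
[6] d = 14, and 14 ≠ 16 — OK.
[7] f = -10 ≠ -9, but d = 14 = 14 (second disjunct) — OK.
[8] 2h - 4a = 2(11) - 4(-13) = 74 — OK.
[9] b - e = -7 - (-10) = 3 — OK.
[10] b = -7 is in {-2, -5, -7, -8, -3} — OK.
[11] values 11, -7, 14, -10 are pairwise distinct — OK.

The assignment satisfies every constraint.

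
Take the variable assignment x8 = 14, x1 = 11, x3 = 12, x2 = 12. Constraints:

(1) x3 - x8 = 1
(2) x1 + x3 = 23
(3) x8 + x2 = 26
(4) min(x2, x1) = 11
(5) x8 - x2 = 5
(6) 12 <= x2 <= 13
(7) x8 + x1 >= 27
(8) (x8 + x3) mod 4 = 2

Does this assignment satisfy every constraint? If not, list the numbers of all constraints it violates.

No — constraints 1, 5, 7 are not satisfied.

(1) x3 - x8 = 12 - 14 = -2, not 1  no
(2) x1 + x3 = 11 + 12 = 23  yes
(3) x8 + x2 = 14 + 12 = 26  yes
(4) min(12, 11) = 11  yes
(5) x8 - x2 = 14 - 12 = 2, not 5  no
(6) x2 = 12 lies in [12, 13]  yes
(7) x8 + x1 = 14 + 11 = 25; 25 < 27, bound 27 not met  no
(8) x8 + x3 = 26; 26 mod 4 = 2  yes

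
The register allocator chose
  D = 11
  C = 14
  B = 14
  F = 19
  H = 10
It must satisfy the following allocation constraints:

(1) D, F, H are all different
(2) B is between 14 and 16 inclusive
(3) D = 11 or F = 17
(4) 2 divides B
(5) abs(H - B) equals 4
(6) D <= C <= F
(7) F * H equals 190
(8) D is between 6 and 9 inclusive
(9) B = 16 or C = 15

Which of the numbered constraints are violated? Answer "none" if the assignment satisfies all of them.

No — constraints 8, 9 are not satisfied.

(1) values 11, 19, 10 are pairwise distinct — holds.
(2) B = 14 lies in [14, 16] — holds.
(3) D = 11 = 11 (first disjunct) — holds.
(4) 14 / 2 = 7, so 2 divides 14 — holds.
(5) abs(10 - 14) = 4 — holds.
(6) values 11 <= 14 <= 19 — holds.
(7) F * H = 19 * 10 = 190 — holds.
(8) D = 11 is outside [6, 9] — does not hold.
(9) B = 14 ≠ 16 and C = 14 ≠ 15; both disjuncts false — does not hold.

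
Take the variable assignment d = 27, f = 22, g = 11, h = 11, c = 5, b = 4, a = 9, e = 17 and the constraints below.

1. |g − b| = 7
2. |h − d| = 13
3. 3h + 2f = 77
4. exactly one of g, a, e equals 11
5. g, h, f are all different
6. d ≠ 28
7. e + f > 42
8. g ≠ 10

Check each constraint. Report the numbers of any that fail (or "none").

No — constraints 2, 5, and 7 are not satisfied.

1. |11 − 4| = 7 — OK.
2. |11 − 27| = 16, not 13 — violated.
3. 3h + 2f = 3(11) + 2(22) = 77 — OK.
4. g=11, a=9, e=17; 1 of them equals 11 — OK.
5. g = h = 11, not all different — violated.
6. d = 27, and 27 ≠ 28 — OK.
7. e + f = 17 + 22 = 39; 39 ≤ 42, bound 42 not met — violated.
8. g = 11, and 11 ≠ 10 — OK.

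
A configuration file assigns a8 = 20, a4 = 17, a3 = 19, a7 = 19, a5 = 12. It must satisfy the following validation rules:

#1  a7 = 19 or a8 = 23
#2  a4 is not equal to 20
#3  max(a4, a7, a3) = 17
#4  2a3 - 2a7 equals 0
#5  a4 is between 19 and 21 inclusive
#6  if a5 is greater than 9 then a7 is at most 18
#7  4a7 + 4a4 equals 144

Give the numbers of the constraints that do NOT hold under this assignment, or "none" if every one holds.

Violated: 3, 5, 6.

#1 a7 = 19 = 19 (first disjunct)  holds
#2 a4 = 17, and 17 ≠ 20  holds
#3 max(17, 19, 19) = 19, not 17  fails
#4 2a3 - 2a7 = 2(19) - 2(19) = 0  holds
#5 a4 = 17 is outside [19, 21]  fails
#6 a5 = 12 > 9, so we need a7 ≤ 18; but a7 = 19 > 18  fails
#7 4a7 + 4a4 = 4(19) + 4(17) = 144  holds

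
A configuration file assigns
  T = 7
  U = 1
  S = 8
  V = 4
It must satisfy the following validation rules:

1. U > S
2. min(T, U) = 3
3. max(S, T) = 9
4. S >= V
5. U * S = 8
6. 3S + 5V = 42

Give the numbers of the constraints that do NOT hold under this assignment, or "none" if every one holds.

1. U = 1, S = 8; 1 ≤ 8 (want >) — does not hold.
2. min(7, 1) = 1, not 3 — does not hold.
3. max(8, 7) = 8, not 9 — does not hold.
4. S = 8, V = 4; 8 ≥ 4 — holds.
5. U * S = 1 * 8 = 8 — holds.
6. 3S + 5V = 3(8) + 5(4) = 44, not 42 — does not hold.

Violated: 1, 2, 3, 6.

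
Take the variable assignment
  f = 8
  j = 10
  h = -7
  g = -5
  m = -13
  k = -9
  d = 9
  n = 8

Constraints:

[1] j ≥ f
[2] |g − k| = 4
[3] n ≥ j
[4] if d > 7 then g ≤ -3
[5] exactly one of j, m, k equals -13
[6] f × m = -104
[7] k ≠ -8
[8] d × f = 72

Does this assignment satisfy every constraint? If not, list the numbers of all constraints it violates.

[1] j = 10, f = 8; 10 ≥ 8  ✓
[2] |-5 − (-9)| = 4  ✓
[3] n = 8, j = 10; 8 < 10 (want ≥)  ✗
[4] d = 9 > 7, so we need g ≤ -3; g = -5 ≤ -3  ✓
[5] j=10, m=-13, k=-9; 1 of them equals -13  ✓
[6] f × m = 8 × (-13) = -104  ✓
[7] k = -9, and -9 ≠ -8  ✓
[8] d × f = 9 × 8 = 72  ✓

Constraint 3 does not hold.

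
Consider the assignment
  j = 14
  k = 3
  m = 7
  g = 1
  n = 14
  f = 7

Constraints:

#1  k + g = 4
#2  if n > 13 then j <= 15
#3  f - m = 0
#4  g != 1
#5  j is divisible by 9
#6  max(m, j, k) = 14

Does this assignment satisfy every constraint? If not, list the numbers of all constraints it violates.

Constraints 4 and 5 are violated.

#1 k + g = 3 + 1 = 4 — satisfied.
#2 n = 14 > 13, so we need j ≤ 15; j = 14 ≤ 15 — satisfied.
#3 f - m = 7 - 7 = 0 — satisfied.
#4 g = 1, but 1 is required to differ — violated.
#5 14 = 9*1 + 5, so 9 does not divide 14 — violated.
#6 max(7, 14, 3) = 14 — satisfied.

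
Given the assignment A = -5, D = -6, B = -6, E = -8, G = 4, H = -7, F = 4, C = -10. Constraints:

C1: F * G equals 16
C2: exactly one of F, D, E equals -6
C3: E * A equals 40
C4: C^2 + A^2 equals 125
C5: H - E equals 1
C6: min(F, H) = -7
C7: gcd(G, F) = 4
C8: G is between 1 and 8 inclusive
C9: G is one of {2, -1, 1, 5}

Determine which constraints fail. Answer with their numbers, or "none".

C1: F * G = 4 * 4 = 16 — holds.
C2: F=4, D=-6, E=-8; 1 of them equals -6 — holds.
C3: E * A = -8 * (-5) = 40 — holds.
C4: C^2 + A^2 = (-10)^2 + (-5)^2 = 100 + 25 = 125 — holds.
C5: H - E = -7 - (-8) = 1 — holds.
C6: min(4, -7) = -7 — holds.
C7: gcd(4, 4) = 4 — holds.
C8: G = 4 lies in [1, 8] — holds.
C9: G = 4 is not in {2, -1, 1, 5} — does not hold.

Violated: 9.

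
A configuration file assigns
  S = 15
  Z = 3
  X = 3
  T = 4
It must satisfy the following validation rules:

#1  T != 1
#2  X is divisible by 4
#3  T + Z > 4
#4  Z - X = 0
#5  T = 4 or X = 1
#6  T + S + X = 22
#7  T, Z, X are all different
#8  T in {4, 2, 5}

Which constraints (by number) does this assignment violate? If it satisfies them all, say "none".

No — constraints 2, 7 are not satisfied.

#1 T = 4, and 4 ≠ 1 — holds.
#2 3 = 4*0 + 3, so 4 does not divide 3 — does not hold.
#3 T + Z = 4 + 3 = 7; 7 > 4 — holds.
#4 Z - X = 3 - 3 = 0 — holds.
#5 T = 4 = 4 (first disjunct) — holds.
#6 T + S + X = 4 + 15 + 3 = 22 — holds.
#7 Z = X = 3, not all different — does not hold.
#8 T = 4 is in {4, 2, 5} — holds.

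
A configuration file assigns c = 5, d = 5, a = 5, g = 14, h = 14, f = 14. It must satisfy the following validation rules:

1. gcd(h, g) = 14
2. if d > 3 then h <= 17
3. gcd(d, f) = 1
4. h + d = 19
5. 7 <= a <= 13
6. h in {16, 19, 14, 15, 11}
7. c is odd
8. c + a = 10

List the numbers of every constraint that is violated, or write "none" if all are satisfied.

Violated: 5.

1. gcd(14, 14) = 14 — holds.
2. d = 5 > 3, so we need h ≤ 17; h = 14 ≤ 17 — holds.
3. gcd(5, 14) = 1 — holds.
4. h + d = 14 + 5 = 19 — holds.
5. a = 5 is outside [7, 13] — does not hold.
6. h = 14 is in {16, 19, 14, 15, 11} — holds.
7. c = 5 is odd — holds.
8. c + a = 5 + 5 = 10 — holds.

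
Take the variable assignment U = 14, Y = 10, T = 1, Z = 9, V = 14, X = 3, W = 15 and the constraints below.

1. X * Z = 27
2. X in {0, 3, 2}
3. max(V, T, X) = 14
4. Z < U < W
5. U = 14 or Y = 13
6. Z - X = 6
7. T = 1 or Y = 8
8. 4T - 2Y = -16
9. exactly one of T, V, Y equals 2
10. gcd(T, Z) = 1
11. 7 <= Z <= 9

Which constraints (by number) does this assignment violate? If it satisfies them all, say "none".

No — constraint 9 is not satisfied.

1. X * Z = 3 * 9 = 27  true
2. X = 3 is in {0, 3, 2}  true
3. max(14, 1, 3) = 14  true
4. values 9 < 14 < 15  true
5. U = 14 = 14 (first disjunct)  true
6. Z - X = 9 - 3 = 6  true
7. T = 1 = 1 (first disjunct)  true
8. 4T - 2Y = 4(1) - 2(10) = -16  true
9. T=1, V=14, Y=10; 0 of them equal 2, not exactly one  false
10. gcd(1, 9) = 1  true
11. Z = 9 lies in [7, 9]  true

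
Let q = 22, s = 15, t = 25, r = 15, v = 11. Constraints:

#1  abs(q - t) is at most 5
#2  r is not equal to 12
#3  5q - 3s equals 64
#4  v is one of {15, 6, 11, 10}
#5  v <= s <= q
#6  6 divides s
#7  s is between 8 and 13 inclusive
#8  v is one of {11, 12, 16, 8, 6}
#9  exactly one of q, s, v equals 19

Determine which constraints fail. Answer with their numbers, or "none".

#1 abs(22 - 25) = 3; 3 ≤ 5  true
#2 r = 15, and 15 ≠ 12  true
#3 5q - 3s = 5(22) - 3(15) = 65, not 64  false
#4 v = 11 is in {15, 6, 11, 10}  true
#5 values 11 <= 15 <= 22  true
#6 15 = 6*2 + 3, so 6 does not divide 15  false
#7 s = 15 is outside [8, 13]  false
#8 v = 11 is in {11, 12, 16, 8, 6}  true
#9 q=22, s=15, v=11; 0 of them equal 19, not exactly one  false

Violated: 3, 6, 7, 9.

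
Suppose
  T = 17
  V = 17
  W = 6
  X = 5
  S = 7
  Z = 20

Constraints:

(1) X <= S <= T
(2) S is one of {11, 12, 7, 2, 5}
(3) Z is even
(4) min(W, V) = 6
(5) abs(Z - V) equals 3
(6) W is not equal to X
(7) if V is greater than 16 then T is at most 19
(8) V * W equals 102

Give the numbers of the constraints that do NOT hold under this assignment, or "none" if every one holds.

(1) values 5 <= 7 <= 17 — holds.
(2) S = 7 is in {11, 12, 7, 2, 5} — holds.
(3) Z = 20 is even — holds.
(4) min(6, 17) = 6 — holds.
(5) abs(20 - 17) = 3 — holds.
(6) W = 6, X = 5; distinct — holds.
(7) V = 17 > 16, so we need T ≤ 19; T = 17 ≤ 19 — holds.
(8) V * W = 17 * 6 = 102 — holds.

No violations.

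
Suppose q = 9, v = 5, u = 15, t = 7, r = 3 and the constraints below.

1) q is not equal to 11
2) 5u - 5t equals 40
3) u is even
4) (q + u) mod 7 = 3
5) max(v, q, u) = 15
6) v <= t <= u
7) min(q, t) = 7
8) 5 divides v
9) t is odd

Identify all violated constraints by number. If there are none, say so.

1) q = 9, and 9 ≠ 11  OK
2) 5u - 5t = 5(15) - 5(7) = 40  OK
3) u = 15 is odd  FAIL
4) q + u = 24; 24 mod 7 = 3  OK
5) max(5, 9, 15) = 15  OK
6) values 5 <= 7 <= 15  OK
7) min(9, 7) = 7  OK
8) 5 / 5 = 1, so 5 divides 5  OK
9) t = 7 is odd  OK

Constraint 3 is violated.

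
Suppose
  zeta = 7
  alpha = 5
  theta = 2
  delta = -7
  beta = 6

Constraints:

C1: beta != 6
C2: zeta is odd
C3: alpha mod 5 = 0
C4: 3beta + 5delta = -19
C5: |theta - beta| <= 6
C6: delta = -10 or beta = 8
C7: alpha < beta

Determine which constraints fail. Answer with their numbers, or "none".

Constraints 1, 4, and 6 do not hold.

C1: beta = 6, but 6 is required to differ — does not hold.
C2: zeta = 7 is odd — holds.
C3: 5 mod 5 = 0 — holds.
C4: 3beta + 5delta = 3(6) + 5(-7) = -17, not -19 — does not hold.
C5: |2 - 6| = 4; 4 ≤ 6 — holds.
C6: delta = -7 ≠ -10 and beta = 6 ≠ 8; both disjuncts false — does not hold.
C7: alpha = 5, beta = 6; 5 < 6 — holds.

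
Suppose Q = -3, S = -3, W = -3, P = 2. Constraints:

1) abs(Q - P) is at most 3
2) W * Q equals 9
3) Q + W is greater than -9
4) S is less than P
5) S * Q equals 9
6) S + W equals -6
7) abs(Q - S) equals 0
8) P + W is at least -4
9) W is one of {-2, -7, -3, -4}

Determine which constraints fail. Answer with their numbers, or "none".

1) abs(-3 - 2) = 5; 5 > 3, exceeds bound 3  false
2) W * Q = -3 * (-3) = 9  true
3) Q + W = -3 + (-3) = -6; -6 > -9  true
4) S = -3, P = 2; -3 < 2  true
5) S * Q = -3 * (-3) = 9  true
6) S + W = -3 + (-3) = -6  true
7) abs(-3 - (-3)) = 0  true
8) P + W = 2 + (-3) = -1; -1 ≥ -4  true
9) W = -3 is in {-2, -7, -3, -4}  true

No — constraint 1 is not satisfied.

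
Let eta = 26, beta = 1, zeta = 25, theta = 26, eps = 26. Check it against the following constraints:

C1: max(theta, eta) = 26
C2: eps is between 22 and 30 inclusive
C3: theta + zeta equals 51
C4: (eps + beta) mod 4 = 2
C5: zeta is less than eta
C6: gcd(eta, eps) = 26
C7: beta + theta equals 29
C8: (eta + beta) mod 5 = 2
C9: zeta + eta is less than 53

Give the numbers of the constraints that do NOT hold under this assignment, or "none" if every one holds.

C1: max(26, 26) = 26  true
C2: eps = 26 lies in [22, 30]  true
C3: theta + zeta = 26 + 25 = 51  true
C4: eps + beta = 27; 27 mod 4 = 3, not 2  false
C5: zeta = 25, eta = 26; 25 < 26  true
C6: gcd(26, 26) = 26  true
C7: beta + theta = 1 + 26 = 27, not 29  false
C8: eta + beta = 27; 27 mod 5 = 2  true
C9: zeta + eta = 25 + 26 = 51; 51 < 53  true

The assignment fails constraints 4, 7.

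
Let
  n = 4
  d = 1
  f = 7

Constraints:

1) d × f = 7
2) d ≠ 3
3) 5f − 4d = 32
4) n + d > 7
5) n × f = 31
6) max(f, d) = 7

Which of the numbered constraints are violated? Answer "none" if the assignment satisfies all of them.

No — constraints 3, 4, 5 are not satisfied.

1) d × f = 1 × 7 = 7 — OK.
2) d = 1, and 1 ≠ 3 — OK.
3) 5f − 4d = 5(7) − 4(1) = 31, not 32 — violated.
4) n + d = 4 + 1 = 5; 5 ≤ 7, bound 7 not met — violated.
5) n × f = 4 × 7 = 28, not 31 — violated.
6) max(7, 1) = 7 — OK.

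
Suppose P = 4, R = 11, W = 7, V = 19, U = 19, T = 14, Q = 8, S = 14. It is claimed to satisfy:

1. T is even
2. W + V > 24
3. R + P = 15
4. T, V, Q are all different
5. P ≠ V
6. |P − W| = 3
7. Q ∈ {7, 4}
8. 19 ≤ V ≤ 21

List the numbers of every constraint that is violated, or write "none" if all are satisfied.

Violated: 7.

1. T = 14 is even — holds.
2. W + V = 7 + 19 = 26; 26 > 24 — holds.
3. R + P = 11 + 4 = 15 — holds.
4. values 14, 19, 8 are pairwise distinct — holds.
5. P = 4, V = 19; distinct — holds.
6. |4 − 7| = 3 — holds.
7. Q = 8 is not in {7, 4} — does not hold.
8. V = 19 lies in [19, 21] — holds.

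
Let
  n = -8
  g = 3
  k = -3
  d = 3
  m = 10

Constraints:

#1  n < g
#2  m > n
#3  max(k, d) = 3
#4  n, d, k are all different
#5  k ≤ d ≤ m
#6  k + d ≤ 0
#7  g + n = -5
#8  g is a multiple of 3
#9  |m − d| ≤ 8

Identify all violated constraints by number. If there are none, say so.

Yes — all constraints hold.

#1 n = -8, g = 3; -8 < 3  true
#2 m = 10, n = -8; 10 > -8  true
#3 max(-3, 3) = 3  true
#4 values -8, 3, -3 are pairwise distinct  true
#5 values -3 ≤ 3 ≤ 10  true
#6 k + d = -3 + 3 = 0; 0 ≤ 0  true
#7 g + n = 3 + (-8) = -5  true
#8 3 / 3 = 1, so 3 divides 3  true
#9 |10 − 3| = 7; 7 ≤ 8  true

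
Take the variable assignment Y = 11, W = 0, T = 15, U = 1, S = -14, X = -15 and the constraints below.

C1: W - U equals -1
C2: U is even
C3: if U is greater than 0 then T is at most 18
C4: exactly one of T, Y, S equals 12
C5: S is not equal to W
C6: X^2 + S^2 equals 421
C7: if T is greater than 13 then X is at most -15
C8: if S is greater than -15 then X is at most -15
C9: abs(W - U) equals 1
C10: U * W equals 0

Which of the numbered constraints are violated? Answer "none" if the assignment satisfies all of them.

C1: W - U = 0 - 1 = -1  ✓
C2: U = 1 is odd  ✗
C3: U = 1 > 0, so we need T ≤ 18; T = 15 ≤ 18  ✓
C4: T=15, Y=11, S=-14; 0 of them equal 12, not exactly one  ✗
C5: S = -14, W = 0; distinct  ✓
C6: X^2 + S^2 = (-15)^2 + (-14)^2 = 225 + 196 = 421  ✓
C7: T = 15 > 13, so we need X ≤ -15; X = -15 ≤ -15  ✓
C8: S = -14 > -15, so we need X ≤ -15; X = -15 ≤ -15  ✓
C9: abs(0 - 1) = 1  ✓
C10: U * W = 1 * 0 = 0  ✓

Violated: 2, 4.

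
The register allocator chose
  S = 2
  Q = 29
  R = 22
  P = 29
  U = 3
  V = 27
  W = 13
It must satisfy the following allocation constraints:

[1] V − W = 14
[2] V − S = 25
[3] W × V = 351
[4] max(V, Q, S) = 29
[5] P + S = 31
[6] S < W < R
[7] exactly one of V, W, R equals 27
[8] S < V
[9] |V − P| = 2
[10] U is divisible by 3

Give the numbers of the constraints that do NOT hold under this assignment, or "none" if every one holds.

[1] V − W = 27 − 13 = 14  ✔
[2] V − S = 27 − 2 = 25  ✔
[3] W × V = 13 × 27 = 351  ✔
[4] max(27, 29, 2) = 29  ✔
[5] P + S = 29 + 2 = 31  ✔
[6] values 2 < 13 < 22  ✔
[7] V=27, W=13, R=22; 1 of them equals 27  ✔
[8] S = 2, V = 27; 2 < 27  ✔
[9] |27 − 29| = 2  ✔
[10] 3 / 3 = 1, so 3 divides 3  ✔

The assignment satisfies every constraint.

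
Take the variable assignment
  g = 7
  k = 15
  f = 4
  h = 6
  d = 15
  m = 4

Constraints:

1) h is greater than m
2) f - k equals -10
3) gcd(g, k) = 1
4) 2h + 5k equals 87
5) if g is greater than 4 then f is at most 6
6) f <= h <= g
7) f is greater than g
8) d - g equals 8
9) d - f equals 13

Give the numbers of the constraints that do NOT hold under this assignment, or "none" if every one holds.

No — constraints 2, 7, and 9 are not satisfied.

1) h = 6, m = 4; 6 > 4  holds
2) f - k = 4 - 15 = -11, not -10  fails
3) gcd(7, 15) = 1  holds
4) 2h + 5k = 2(6) + 5(15) = 87  holds
5) g = 7 > 4, so we need f ≤ 6; f = 4 ≤ 6  holds
6) values 4 <= 6 <= 7  holds
7) f = 4, g = 7; 4 ≤ 7 (want >)  fails
8) d - g = 15 - 7 = 8  holds
9) d - f = 15 - 4 = 11, not 13  fails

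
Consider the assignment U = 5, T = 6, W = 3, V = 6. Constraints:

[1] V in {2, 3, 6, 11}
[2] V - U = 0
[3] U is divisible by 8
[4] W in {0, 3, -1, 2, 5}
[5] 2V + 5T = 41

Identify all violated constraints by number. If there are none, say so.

[1] V = 6 is in {2, 3, 6, 11}  yes
[2] V - U = 6 - 5 = 1, not 0  no
[3] 5 = 8*0 + 5, so 8 does not divide 5  no
[4] W = 3 is in {0, 3, -1, 2, 5}  yes
[5] 2V + 5T = 2(6) + 5(6) = 42, not 41  no

Constraints 2, 3, and 5 do not hold.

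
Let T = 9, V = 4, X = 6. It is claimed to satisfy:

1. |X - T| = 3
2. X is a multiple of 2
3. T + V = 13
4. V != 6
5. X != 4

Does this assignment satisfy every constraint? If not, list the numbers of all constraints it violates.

1. |6 - 9| = 3 — holds.
2. 6 / 2 = 3, so 2 divides 6 — holds.
3. T + V = 9 + 4 = 13 — holds.
4. V = 4, and 4 ≠ 6 — holds.
5. X = 6, and 6 ≠ 4 — holds.

Yes — all constraints hold.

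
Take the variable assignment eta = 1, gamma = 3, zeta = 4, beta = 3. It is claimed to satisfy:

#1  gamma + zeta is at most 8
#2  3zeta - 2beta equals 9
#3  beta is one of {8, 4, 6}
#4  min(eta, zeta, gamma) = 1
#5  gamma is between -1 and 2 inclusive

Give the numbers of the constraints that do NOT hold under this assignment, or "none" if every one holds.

Constraints 2, 3, 5 are violated.

#1 gamma + zeta = 3 + 4 = 7; 7 ≤ 8  yes
#2 3zeta - 2beta = 3(4) - 2(3) = 6, not 9  no
#3 beta = 3 is not in {8, 4, 6}  no
#4 min(1, 4, 3) = 1  yes
#5 gamma = 3 is outside [-1, 2]  no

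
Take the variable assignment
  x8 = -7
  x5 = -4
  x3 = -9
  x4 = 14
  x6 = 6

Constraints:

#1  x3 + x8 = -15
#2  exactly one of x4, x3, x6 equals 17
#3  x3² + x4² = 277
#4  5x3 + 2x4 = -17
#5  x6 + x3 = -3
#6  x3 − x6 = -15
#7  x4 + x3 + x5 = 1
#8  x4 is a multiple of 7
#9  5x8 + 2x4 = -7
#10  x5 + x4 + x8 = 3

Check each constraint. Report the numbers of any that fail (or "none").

Constraints 1, 2 do not hold.

#1 x3 + x8 = -9 + (-7) = -16, not -15  fails
#2 x4=14, x3=-9, x6=6; 0 of them equal 17, not exactly one  fails
#3 x3² + x4² = (-9)² + 14² = 81 + 196 = 277  holds
#4 5x3 + 2x4 = 5(-9) + 2(14) = -17  holds
#5 x6 + x3 = 6 + (-9) = -3  holds
#6 x3 − x6 = -9 − 6 = -15  holds
#7 x4 + x3 + x5 = 14 + (-9) + (-4) = 1  holds
#8 14 / 7 = 2, so 7 divides 14  holds
#9 5x8 + 2x4 = 5(-7) + 2(14) = -7  holds
#10 x5 + x4 + x8 = -4 + 14 + (-7) = 3  holds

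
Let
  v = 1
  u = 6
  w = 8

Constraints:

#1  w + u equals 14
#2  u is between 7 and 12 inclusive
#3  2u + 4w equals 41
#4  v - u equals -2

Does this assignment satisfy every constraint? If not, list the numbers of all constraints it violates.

No — constraints 2, 3, and 4 are not satisfied.

#1 w + u = 8 + 6 = 14 — OK.
#2 u = 6 is outside [7, 12] — violated.
#3 2u + 4w = 2(6) + 4(8) = 44, not 41 — violated.
#4 v - u = 1 - 6 = -5, not -2 — violated.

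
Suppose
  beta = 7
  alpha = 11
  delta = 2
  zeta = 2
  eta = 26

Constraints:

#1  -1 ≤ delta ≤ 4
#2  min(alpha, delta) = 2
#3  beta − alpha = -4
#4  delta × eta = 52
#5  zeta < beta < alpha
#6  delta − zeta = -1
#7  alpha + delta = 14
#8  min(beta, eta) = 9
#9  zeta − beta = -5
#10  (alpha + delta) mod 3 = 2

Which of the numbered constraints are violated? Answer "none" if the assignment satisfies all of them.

#1 delta = 2 lies in [-1, 4] — holds.
#2 min(11, 2) = 2 — holds.
#3 beta − alpha = 7 − 11 = -4 — holds.
#4 delta × eta = 2 × 26 = 52 — holds.
#5 values 2 < 7 < 11 — holds.
#6 delta − zeta = 2 − 2 = 0, not -1 — does not hold.
#7 alpha + delta = 11 + 2 = 13, not 14 — does not hold.
#8 min(7, 26) = 7, not 9 — does not hold.
#9 zeta − beta = 2 − 7 = -5 — holds.
#10 alpha + delta = 13; 13 mod 3 = 1, not 2 — does not hold.

No — constraints 6, 7, 8, and 10 are not satisfied.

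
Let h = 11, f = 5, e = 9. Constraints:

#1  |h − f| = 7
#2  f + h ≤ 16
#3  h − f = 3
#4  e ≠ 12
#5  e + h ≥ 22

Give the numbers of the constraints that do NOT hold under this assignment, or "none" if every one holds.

The assignment fails constraints 1, 3, 5.

#1 |11 − 5| = 6, not 7  FAIL
#2 f + h = 5 + 11 = 16; 16 ≤ 16  OK
#3 h − f = 11 − 5 = 6, not 3  FAIL
#4 e = 9, and 9 ≠ 12  OK
#5 e + h = 9 + 11 = 20; 20 < 22, bound 22 not met  FAIL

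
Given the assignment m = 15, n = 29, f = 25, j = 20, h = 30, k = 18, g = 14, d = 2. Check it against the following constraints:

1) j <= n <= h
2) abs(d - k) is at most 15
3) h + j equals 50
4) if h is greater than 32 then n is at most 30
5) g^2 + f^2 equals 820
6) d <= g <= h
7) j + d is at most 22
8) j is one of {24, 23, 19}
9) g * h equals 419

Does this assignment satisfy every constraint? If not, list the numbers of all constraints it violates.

1) values 20 <= 29 <= 30 — satisfied.
2) abs(2 - 18) = 16; 16 > 15, exceeds bound 15 — violated.
3) h + j = 30 + 20 = 50 — satisfied.
4) h = 30, not > 32; antecedent false, conditional vacuously true — satisfied.
5) g^2 + f^2 = 14^2 + 25^2 = 196 + 625 = 821, not 820 — violated.
6) values 2 <= 14 <= 30 — satisfied.
7) j + d = 20 + 2 = 22; 22 ≤ 22 — satisfied.
8) j = 20 is not in {24, 23, 19} — violated.
9) g * h = 14 * 30 = 420, not 419 — violated.

Constraints 2, 5, 8, 9 are violated.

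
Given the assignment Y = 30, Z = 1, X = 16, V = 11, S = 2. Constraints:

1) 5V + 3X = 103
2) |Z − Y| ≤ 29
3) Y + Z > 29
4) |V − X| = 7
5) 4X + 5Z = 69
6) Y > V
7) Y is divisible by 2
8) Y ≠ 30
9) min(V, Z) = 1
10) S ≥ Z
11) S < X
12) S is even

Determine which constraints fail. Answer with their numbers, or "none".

1) 5V + 3X = 5(11) + 3(16) = 103 — holds.
2) |1 − 30| = 29; 29 ≤ 29 — holds.
3) Y + Z = 30 + 1 = 31; 31 > 29 — holds.
4) |11 − 16| = 5, not 7 — does not hold.
5) 4X + 5Z = 4(16) + 5(1) = 69 — holds.
6) Y = 30, V = 11; 30 > 11 — holds.
7) 30 / 2 = 15, so 2 divides 30 — holds.
8) Y = 30, but 30 is required to differ — does not hold.
9) min(11, 1) = 1 — holds.
10) S = 2, Z = 1; 2 ≥ 1 — holds.
11) S = 2, X = 16; 2 < 16 — holds.
12) S = 2 is even — holds.

The assignment fails constraints 4 and 8.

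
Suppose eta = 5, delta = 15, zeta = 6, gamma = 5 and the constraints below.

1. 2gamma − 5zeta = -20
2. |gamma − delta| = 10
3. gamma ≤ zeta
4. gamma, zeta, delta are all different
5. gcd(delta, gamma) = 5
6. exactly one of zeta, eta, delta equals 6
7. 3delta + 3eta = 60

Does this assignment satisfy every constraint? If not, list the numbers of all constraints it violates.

1. 2gamma − 5zeta = 2(5) − 5(6) = -20 — holds.
2. |5 − 15| = 10 — holds.
3. gamma = 5, zeta = 6; 5 ≤ 6 — holds.
4. values 5, 6, 15 are pairwise distinct — holds.
5. gcd(15, 5) = 5 — holds.
6. zeta=6, eta=5, delta=15; 1 of them equals 6 — holds.
7. 3delta + 3eta = 3(15) + 3(5) = 60 — holds.

Yes — all constraints hold.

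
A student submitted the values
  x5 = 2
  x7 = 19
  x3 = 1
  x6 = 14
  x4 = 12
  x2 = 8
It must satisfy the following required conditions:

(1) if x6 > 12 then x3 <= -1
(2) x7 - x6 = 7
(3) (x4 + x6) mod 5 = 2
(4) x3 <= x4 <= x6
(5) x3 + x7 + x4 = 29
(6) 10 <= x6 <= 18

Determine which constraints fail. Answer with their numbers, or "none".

No — constraints 1, 2, 3, 5 are not satisfied.

(1) x6 = 14 > 12, so we need x3 ≤ -1; but x3 = 1 > -1  ✘
(2) x7 - x6 = 19 - 14 = 5, not 7  ✘
(3) x4 + x6 = 26; 26 mod 5 = 1, not 2  ✘
(4) values 1 <= 12 <= 14  ✔
(5) x3 + x7 + x4 = 1 + 19 + 12 = 32, not 29  ✘
(6) x6 = 14 lies in [10, 18]  ✔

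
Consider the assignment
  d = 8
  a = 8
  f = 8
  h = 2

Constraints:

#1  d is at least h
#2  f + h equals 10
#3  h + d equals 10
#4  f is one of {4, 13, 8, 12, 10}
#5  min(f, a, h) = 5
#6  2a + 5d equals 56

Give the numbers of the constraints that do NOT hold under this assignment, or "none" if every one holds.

#1 d = 8, h = 2; 8 ≥ 2 — holds.
#2 f + h = 8 + 2 = 10 — holds.
#3 h + d = 2 + 8 = 10 — holds.
#4 f = 8 is in {4, 13, 8, 12, 10} — holds.
#5 min(8, 8, 2) = 2, not 5 — fails.
#6 2a + 5d = 2(8) + 5(8) = 56 — holds.

Constraint 5 does not hold.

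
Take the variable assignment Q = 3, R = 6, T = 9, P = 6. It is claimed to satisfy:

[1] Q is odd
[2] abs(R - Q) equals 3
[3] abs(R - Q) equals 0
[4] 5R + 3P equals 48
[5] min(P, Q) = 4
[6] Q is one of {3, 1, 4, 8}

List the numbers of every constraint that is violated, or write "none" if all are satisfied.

Constraints 3, 5 are violated.

[1] Q = 3 is odd — OK.
[2] abs(6 - 3) = 3 — OK.
[3] abs(6 - 3) = 3, not 0 — violated.
[4] 5R + 3P = 5(6) + 3(6) = 48 — OK.
[5] min(6, 3) = 3, not 4 — violated.
[6] Q = 3 is in {3, 1, 4, 8} — OK.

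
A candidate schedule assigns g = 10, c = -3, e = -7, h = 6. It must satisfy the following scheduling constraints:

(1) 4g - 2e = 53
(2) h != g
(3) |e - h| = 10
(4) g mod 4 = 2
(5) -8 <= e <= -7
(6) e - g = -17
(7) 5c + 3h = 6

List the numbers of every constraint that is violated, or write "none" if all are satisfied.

Constraints 1, 3, 7 do not hold.

(1) 4g - 2e = 4(10) - 2(-7) = 54, not 53 — does not hold.
(2) h = 6, g = 10; distinct — holds.
(3) |-7 - 6| = 13, not 10 — does not hold.
(4) 10 mod 4 = 2 — holds.
(5) e = -7 lies in [-8, -7] — holds.
(6) e - g = -7 - 10 = -17 — holds.
(7) 5c + 3h = 5(-3) + 3(6) = 3, not 6 — does not hold.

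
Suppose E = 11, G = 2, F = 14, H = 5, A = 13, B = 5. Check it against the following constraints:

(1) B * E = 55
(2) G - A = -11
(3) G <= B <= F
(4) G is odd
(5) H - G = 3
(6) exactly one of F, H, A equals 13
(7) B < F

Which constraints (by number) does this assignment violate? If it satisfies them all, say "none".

Constraint 4 does not hold.

(1) B * E = 5 * 11 = 55 — holds.
(2) G - A = 2 - 13 = -11 — holds.
(3) values 2 <= 5 <= 14 — holds.
(4) G = 2 is even — does not hold.
(5) H - G = 5 - 2 = 3 — holds.
(6) F=14, H=5, A=13; 1 of them equals 13 — holds.
(7) B = 5, F = 14; 5 < 14 — holds.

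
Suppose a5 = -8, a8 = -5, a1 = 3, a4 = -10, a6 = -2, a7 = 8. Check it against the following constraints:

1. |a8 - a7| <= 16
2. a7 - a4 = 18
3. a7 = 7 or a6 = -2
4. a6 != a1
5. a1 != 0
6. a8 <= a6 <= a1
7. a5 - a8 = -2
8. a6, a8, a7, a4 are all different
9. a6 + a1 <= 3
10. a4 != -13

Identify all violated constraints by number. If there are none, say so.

1. |-5 - 8| = 13; 13 ≤ 16 — satisfied.
2. a7 - a4 = 8 - (-10) = 18 — satisfied.
3. a7 = 8 ≠ 7, but a6 = -2 = -2 (second disjunct) — satisfied.
4. a6 = -2, a1 = 3; distinct — satisfied.
5. a1 = 3, and 3 ≠ 0 — satisfied.
6. values -5 <= -2 <= 3 — satisfied.
7. a5 - a8 = -8 - (-5) = -3, not -2 — violated.
8. values -2, -5, 8, -10 are pairwise distinct — satisfied.
9. a6 + a1 = -2 + 3 = 1; 1 ≤ 3 — satisfied.
10. a4 = -10, and -10 ≠ -13 — satisfied.

Constraint 7 is violated.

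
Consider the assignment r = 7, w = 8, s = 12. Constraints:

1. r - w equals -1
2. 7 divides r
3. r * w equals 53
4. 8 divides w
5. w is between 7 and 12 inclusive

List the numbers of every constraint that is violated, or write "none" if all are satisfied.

No — constraint 3 is not satisfied.

1. r - w = 7 - 8 = -1 — satisfied.
2. 7 / 7 = 1, so 7 divides 7 — satisfied.
3. r * w = 7 * 8 = 56, not 53 — violated.
4. 8 / 8 = 1, so 8 divides 8 — satisfied.
5. w = 8 lies in [7, 12] — satisfied.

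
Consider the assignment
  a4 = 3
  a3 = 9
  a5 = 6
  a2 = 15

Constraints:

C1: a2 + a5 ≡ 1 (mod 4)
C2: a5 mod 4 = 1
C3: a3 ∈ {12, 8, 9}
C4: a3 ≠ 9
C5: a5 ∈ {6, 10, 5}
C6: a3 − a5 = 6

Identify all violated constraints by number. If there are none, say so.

No — constraints 2, 4, 6 are not satisfied.

C1: a2 + a5 = 21; 21 mod 4 = 1 — holds.
C2: 6 mod 4 = 2, not 1 — fails.
C3: a3 = 9 is in {12, 8, 9} — holds.
C4: a3 = 9, but 9 is required to differ — fails.
C5: a5 = 6 is in {6, 10, 5} — holds.
C6: a3 − a5 = 9 − 6 = 3, not 6 — fails.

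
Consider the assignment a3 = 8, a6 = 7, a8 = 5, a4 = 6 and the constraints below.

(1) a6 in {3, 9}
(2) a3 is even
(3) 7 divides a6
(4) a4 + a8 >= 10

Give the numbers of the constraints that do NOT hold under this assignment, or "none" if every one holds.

(1) a6 = 7 is not in {3, 9}  false
(2) a3 = 8 is even  true
(3) 7 / 7 = 1, so 7 divides 7  true
(4) a4 + a8 = 6 + 5 = 11; 11 ≥ 10  true

No — constraint 1 is not satisfied.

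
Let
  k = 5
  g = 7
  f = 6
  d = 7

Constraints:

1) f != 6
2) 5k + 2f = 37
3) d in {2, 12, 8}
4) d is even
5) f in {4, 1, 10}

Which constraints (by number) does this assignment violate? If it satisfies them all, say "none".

Violated: 1, 3, 4, and 5.

1) f = 6, but 6 is required to differ — violated.
2) 5k + 2f = 5(5) + 2(6) = 37 — satisfied.
3) d = 7 is not in {2, 12, 8} — violated.
4) d = 7 is odd — violated.
5) f = 6 is not in {4, 1, 10} — violated.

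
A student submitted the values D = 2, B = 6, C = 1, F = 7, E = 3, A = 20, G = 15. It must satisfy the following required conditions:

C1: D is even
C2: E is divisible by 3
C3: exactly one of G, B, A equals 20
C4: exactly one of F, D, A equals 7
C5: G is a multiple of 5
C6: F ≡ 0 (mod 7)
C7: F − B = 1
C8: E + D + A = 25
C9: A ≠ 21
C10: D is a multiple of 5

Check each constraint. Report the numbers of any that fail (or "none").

C1: D = 2 is even  ✔
C2: 3 / 3 = 1, so 3 divides 3  ✔
C3: G=15, B=6, A=20; 1 of them equals 20  ✔
C4: F=7, D=2, A=20; 1 of them equals 7  ✔
C5: 15 / 5 = 3, so 5 divides 15  ✔
C6: 7 mod 7 = 0  ✔
C7: F − B = 7 − 6 = 1  ✔
C8: E + D + A = 3 + 2 + 20 = 25  ✔
C9: A = 20, and 20 ≠ 21  ✔
C10: 2 = 5×0 + 2, so 5 does not divide 2  ✘

Constraint 10 does not hold.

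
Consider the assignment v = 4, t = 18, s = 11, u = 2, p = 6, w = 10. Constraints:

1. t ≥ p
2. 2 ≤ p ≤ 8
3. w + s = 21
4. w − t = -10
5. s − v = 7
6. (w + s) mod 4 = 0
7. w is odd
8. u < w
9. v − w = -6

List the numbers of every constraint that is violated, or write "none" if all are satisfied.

1. t = 18, p = 6; 18 ≥ 6 — holds.
2. p = 6 lies in [2, 8] — holds.
3. w + s = 10 + 11 = 21 — holds.
4. w − t = 10 − 18 = -8, not -10 — fails.
5. s − v = 11 − 4 = 7 — holds.
6. w + s = 21; 21 mod 4 = 1, not 0 — fails.
7. w = 10 is even — fails.
8. u = 2, w = 10; 2 < 10 — holds.
9. v − w = 4 − 10 = -6 — holds.

No — constraints 4, 6, 7 are not satisfied.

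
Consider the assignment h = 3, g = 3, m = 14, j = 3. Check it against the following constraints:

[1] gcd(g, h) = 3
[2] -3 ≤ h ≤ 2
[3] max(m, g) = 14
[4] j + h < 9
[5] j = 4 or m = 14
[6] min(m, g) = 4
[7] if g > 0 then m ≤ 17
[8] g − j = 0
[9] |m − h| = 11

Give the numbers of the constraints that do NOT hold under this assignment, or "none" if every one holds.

[1] gcd(3, 3) = 3 — holds.
[2] h = 3 is outside [-3, 2] — fails.
[3] max(14, 3) = 14 — holds.
[4] j + h = 3 + 3 = 6; 6 < 9 — holds.
[5] j = 3 ≠ 4, but m = 14 = 14 (second disjunct) — holds.
[6] min(14, 3) = 3, not 4 — fails.
[7] g = 3 > 0, so we need m ≤ 17; m = 14 ≤ 17 — holds.
[8] g − j = 3 − 3 = 0 — holds.
[9] |14 − 3| = 11 — holds.

Constraints 2, 6 do not hold.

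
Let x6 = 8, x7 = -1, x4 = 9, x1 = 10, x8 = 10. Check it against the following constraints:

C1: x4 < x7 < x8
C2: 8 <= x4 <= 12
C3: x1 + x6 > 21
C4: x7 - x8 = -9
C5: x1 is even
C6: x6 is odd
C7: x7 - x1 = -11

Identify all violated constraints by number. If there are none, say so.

Violated: 1, 3, 4, 6.

C1: values 9, -1, 10; x4 = 9 is not < x7 = -1  FAIL
C2: x4 = 9 lies in [8, 12]  OK
C3: x1 + x6 = 10 + 8 = 18; 18 ≤ 21, bound 21 not met  FAIL
C4: x7 - x8 = -1 - 10 = -11, not -9  FAIL
C5: x1 = 10 is even  OK
C6: x6 = 8 is even  FAIL
C7: x7 - x1 = -1 - 10 = -11  OK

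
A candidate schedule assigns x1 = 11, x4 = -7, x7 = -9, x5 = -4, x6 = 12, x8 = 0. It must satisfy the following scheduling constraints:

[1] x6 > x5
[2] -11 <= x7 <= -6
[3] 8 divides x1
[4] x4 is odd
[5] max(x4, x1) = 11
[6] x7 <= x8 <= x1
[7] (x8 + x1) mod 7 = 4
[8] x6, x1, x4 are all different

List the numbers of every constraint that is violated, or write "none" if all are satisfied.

[1] x6 = 12, x5 = -4; 12 > -4  OK
[2] x7 = -9 lies in [-11, -6]  OK
[3] 11 = 8*1 + 3, so 8 does not divide 11  FAIL
[4] x4 = -7 is odd  OK
[5] max(-7, 11) = 11  OK
[6] values -9 <= 0 <= 11  OK
[7] x8 + x1 = 11; 11 mod 7 = 4  OK
[8] values 12, 11, -7 are pairwise distinct  OK

No — constraint 3 is not satisfied.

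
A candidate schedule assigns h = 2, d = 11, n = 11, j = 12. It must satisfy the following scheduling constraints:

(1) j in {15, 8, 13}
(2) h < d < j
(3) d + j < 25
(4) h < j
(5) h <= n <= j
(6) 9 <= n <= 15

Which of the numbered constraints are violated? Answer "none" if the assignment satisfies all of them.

Violated: 1.

(1) j = 12 is not in {15, 8, 13} — does not hold.
(2) values 2 < 11 < 12 — holds.
(3) d + j = 11 + 12 = 23; 23 < 25 — holds.
(4) h = 2, j = 12; 2 < 12 — holds.
(5) values 2 <= 11 <= 12 — holds.
(6) n = 11 lies in [9, 15] — holds.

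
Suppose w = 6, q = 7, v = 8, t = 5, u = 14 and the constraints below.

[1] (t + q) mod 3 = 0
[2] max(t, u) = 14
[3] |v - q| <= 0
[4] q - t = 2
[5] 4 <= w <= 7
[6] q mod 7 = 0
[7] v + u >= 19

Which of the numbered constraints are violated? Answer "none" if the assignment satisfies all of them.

Violated: 3.

[1] t + q = 12; 12 mod 3 = 0  OK
[2] max(5, 14) = 14  OK
[3] |8 - 7| = 1; 1 > 0, exceeds bound 0  FAIL
[4] q - t = 7 - 5 = 2  OK
[5] w = 6 lies in [4, 7]  OK
[6] 7 mod 7 = 0  OK
[7] v + u = 8 + 14 = 22; 22 ≥ 19  OK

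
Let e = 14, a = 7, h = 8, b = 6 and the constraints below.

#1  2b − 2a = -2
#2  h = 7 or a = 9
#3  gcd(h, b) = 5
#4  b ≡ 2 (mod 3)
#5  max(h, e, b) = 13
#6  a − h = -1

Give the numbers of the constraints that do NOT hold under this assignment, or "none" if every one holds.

#1 2b − 2a = 2(6) − 2(7) = -2  ✓
#2 h = 8 ≠ 7 and a = 7 ≠ 9; both disjuncts false  ✗
#3 gcd(8, 6) = 2, not 5  ✗
#4 6 mod 3 = 0, not 2  ✗
#5 max(8, 14, 6) = 14, not 13  ✗
#6 a − h = 7 − 8 = -1  ✓

Violated: 2, 3, 4, and 5.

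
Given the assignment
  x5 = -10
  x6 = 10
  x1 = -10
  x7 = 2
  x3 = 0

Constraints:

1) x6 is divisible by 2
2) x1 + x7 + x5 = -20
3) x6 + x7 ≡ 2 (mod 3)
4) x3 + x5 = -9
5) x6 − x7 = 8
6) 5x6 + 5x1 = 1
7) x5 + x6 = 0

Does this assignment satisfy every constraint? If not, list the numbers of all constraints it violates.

1) 10 / 2 = 5, so 2 divides 10  ✓
2) x1 + x7 + x5 = -10 + 2 + (-10) = -18, not -20  ✗
3) x6 + x7 = 12; 12 mod 3 = 0, not 2  ✗
4) x3 + x5 = 0 + (-10) = -10, not -9  ✗
5) x6 − x7 = 10 − 2 = 8  ✓
6) 5x6 + 5x1 = 5(10) + 5(-10) = 0, not 1  ✗
7) x5 + x6 = -10 + 10 = 0  ✓

Constraints 2, 3, 4, 6 are violated.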